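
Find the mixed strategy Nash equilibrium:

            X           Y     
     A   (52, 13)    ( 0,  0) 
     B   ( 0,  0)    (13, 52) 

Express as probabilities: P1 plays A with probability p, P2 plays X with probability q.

p = 0.8, q = 0.2

Work:
Find probabilities that make opponent indifferent:
P2 chooses q to make P1 indifferent between A and B
P1 chooses p to make P2 indifferent between X and Y
Mixed NE: P1 plays (A: 0.8, B: 0.2), P2 plays (X: 0.2, Y: 0.8)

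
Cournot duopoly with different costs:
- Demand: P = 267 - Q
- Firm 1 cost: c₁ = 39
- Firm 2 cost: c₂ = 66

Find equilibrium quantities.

q₁* = 85.0, q₂* = 58.0

Work:
Reaction: q₁ = (267 - 39 - q₂)/2
Reaction: q₂ = (267 - 66 - q₁)/2
Solve simultaneously:
q₁* = (267 - 2×39 + 66)/3 = 85.0
q₂* = (267 - 2×66 + 39)/3 = 58.0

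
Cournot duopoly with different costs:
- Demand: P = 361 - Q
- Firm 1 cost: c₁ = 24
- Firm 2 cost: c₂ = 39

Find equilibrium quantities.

q₁* = 117.33, q₂* = 102.33

Work:
Reaction: q₁ = (361 - 24 - q₂)/2
Reaction: q₂ = (361 - 39 - q₁)/2
Solve simultaneously:
q₁* = (361 - 2×24 + 39)/3 = 117.33
q₂* = (361 - 2×39 + 24)/3 = 102.33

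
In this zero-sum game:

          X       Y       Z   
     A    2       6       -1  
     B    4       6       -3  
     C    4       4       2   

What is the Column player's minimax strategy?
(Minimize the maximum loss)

Column should play Z, value = 2

Work:
Column player minimizes Row's maximum payoff:
Column X: max payoff to Row = 4
Column Y: max payoff to Row = 6
Column Z: max payoff to Row = 2
Minimum is 2, achieved by column Z.
Minimax strategy: Z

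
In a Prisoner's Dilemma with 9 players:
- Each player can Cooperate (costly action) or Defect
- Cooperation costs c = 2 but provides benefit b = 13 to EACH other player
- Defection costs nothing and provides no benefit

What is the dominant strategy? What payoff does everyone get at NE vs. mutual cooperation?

Dominant: Defect; NE payoff = 0; Coop payoff = 102

Work:
Defect dominates (saves cost c = 2, benefit to others is external)
NE: All defect → everyone gets 0
If all cooperate: each receives (8)×13 - 2 = 102
Social dilemma: 102 > 0 but NE gives 0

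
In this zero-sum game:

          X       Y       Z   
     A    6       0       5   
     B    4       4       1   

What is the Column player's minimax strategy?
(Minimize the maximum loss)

Column should play Y, value = 4

Work:
Column player minimizes Row's maximum payoff:
Column X: max payoff to Row = 6
Column Y: max payoff to Row = 4
Column Z: max payoff to Row = 5
Minimum is 4, achieved by column Y.
Minimax strategy: Y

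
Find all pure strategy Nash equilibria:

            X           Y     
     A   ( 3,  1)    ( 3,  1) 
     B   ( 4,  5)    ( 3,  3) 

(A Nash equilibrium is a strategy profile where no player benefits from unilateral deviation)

Nash equilibrium: (A, Y), (B, X)

Work:
Best responses:
  P1 vs X: payoffs [3, 4] → best response B (payoff 4)
  P1 vs Y: payoffs [3, 3] → best response A/B (payoff 3)
  P2 vs A: payoffs [1, 1] → best response X/Y (payoff 1)
  P2 vs B: payoffs [5, 3] → best response X (payoff 5)
Mutual best responses: (A,Y), (B,X) → Nash equilibria.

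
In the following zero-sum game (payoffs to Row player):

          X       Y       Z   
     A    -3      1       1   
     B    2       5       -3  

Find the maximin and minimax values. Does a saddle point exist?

Maximin = -3, Minimax = 1, Saddle: False

Work:
Row minimums: [-3, -3] → maximin = -3
Column maximums: [2, 5, 1] → minimax = 1
No saddle point (maximin ≠ minimax). Mixed strategy needed.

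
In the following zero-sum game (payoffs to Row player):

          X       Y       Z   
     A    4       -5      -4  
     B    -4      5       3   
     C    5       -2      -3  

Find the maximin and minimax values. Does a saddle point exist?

Maximin = -3, Minimax = 3, Saddle: False

Work:
Row minimums: [-5, -4, -3] → maximin = -3
Column maximums: [5, 5, 3] → minimax = 3
No saddle point (maximin ≠ minimax). Mixed strategy needed.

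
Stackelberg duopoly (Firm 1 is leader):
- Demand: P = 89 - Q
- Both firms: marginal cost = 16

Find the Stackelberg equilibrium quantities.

q₁* (leader) = 36.5, q₂* (follower) = 18.25

Work:
Follower's reaction: q₂ = (a - c - q₁)/2
Leader substitutes: π₁ = q₁·(a - q₁ - (a-c-q₁)/2 - c)
FOC: q₁* = (89 - 16)/2 = 36.50
Then: q₂* = (89 - 16 - 36.5)/2 = 18.25
Leader has first-mover advantage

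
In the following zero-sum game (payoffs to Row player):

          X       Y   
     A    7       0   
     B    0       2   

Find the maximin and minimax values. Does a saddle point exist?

Maximin = 0, Minimax = 2, Saddle: False

Work:
Row minimums: [0, 0] → maximin = 0
Column maximums: [7, 2] → minimax = 2
No saddle point (maximin ≠ minimax). Mixed strategy needed.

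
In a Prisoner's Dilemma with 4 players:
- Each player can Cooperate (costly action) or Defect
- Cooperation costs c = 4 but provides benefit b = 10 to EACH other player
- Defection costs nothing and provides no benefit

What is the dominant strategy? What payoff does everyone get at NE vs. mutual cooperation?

Dominant: Defect; NE payoff = 0; Coop payoff = 26

Work:
Defect dominates (saves cost c = 4, benefit to others is external)
NE: All defect → everyone gets 0
If all cooperate: each receives (3)×10 - 4 = 26
Social dilemma: 26 > 0 but NE gives 0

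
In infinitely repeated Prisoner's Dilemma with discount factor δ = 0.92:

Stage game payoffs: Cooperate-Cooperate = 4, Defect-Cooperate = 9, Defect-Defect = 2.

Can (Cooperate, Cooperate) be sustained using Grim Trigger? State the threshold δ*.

δ* = 0.7143; since δ = 0.92 ≥ 0.7143, cooperation can be sustained

Work:
For Grim Trigger:
Cooperate forever: 4/(1-δ)
Defect then punished: 9 + 2·δ/(1-δ)
Need: 4/(1-δ) ≥ 9 + 2·δ/(1-δ)
Solving: δ ≥ (T-R)/(T-P) = (9-4)/(9-2) = 0.7143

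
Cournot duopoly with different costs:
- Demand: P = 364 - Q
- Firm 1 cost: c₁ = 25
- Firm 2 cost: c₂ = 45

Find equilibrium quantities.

q₁* = 119.67, q₂* = 99.67

Work:
Reaction: q₁ = (364 - 25 - q₂)/2
Reaction: q₂ = (364 - 45 - q₁)/2
Solve simultaneously:
q₁* = (364 - 2×25 + 45)/3 = 119.67
q₂* = (364 - 2×45 + 25)/3 = 99.67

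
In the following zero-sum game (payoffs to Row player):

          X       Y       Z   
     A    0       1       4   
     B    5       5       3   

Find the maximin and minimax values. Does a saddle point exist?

Maximin = 3, Minimax = 4, Saddle: False

Work:
Row minimums: [0, 3] → maximin = 3
Column maximums: [5, 5, 4] → minimax = 4
No saddle point (maximin ≠ minimax). Mixed strategy needed.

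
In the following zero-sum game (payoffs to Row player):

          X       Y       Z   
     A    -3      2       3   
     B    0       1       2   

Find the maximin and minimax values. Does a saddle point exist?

Maximin = 0, Minimax = 0, Saddle: True

Work:
Row minimums: [-3, 0] → maximin = 0
Column maximums: [0, 2, 3] → minimax = 0
Saddle point exists! Game value = 0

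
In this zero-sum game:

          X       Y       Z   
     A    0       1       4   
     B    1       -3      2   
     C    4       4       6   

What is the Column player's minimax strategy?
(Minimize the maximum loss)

Column should play X or Y (all achieve the minimum), value = 4

Work:
Column player minimizes Row's maximum payoff:
Column X: max payoff to Row = 4
Column Y: max payoff to Row = 4
Column Z: max payoff to Row = 6
Minimum is 4, achieved by columns X, Y (tied).
Each of X or Y is a minimax strategy.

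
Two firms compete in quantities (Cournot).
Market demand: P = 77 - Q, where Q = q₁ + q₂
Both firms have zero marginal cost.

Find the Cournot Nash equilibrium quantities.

q₁* = q₂* = 25.67; P* = 25.67

Work:
Profit: π_i = P·q_i = (a - q_i - q_j)·q_i
FOC: ∂π_i/∂q_i = a - 2q_i - q_j = 0
Reaction function: q_i = (77 - q_j)/2
Symmetry: q* = 77/3 = 25.67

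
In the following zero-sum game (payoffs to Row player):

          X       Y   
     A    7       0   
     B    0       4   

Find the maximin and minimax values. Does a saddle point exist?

Maximin = 0, Minimax = 4, Saddle: False

Work:
Row minimums: [0, 0] → maximin = 0
Column maximums: [7, 4] → minimax = 4
No saddle point (maximin ≠ minimax). Mixed strategy needed.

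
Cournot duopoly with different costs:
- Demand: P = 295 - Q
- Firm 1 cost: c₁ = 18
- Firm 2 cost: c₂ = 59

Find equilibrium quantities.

q₁* = 106.0, q₂* = 65.0

Work:
Reaction: q₁ = (295 - 18 - q₂)/2
Reaction: q₂ = (295 - 59 - q₁)/2
Solve simultaneously:
q₁* = (295 - 2×18 + 59)/3 = 106.0
q₂* = (295 - 2×59 + 18)/3 = 65.0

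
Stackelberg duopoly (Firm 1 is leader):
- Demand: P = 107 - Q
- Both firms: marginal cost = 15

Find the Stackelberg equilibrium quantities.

q₁* (leader) = 46.0, q₂* (follower) = 23.0

Work:
Follower's reaction: q₂ = (a - c - q₁)/2
Leader substitutes: π₁ = q₁·(a - q₁ - (a-c-q₁)/2 - c)
FOC: q₁* = (107 - 15)/2 = 46.00
Then: q₂* = (107 - 15 - 46.0)/2 = 23.00
Leader has first-mover advantage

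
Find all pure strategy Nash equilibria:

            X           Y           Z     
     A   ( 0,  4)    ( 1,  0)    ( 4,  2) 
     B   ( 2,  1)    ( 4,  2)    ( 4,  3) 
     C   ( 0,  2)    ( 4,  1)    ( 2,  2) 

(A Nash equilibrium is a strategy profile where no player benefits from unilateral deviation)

Nash equilibrium: (B, Z)

Work:
Best responses:
  P1 vs X: payoffs [0, 2, 0] → best response B (payoff 2)
  P1 vs Y: payoffs [1, 4, 4] → best response B/C (payoff 4)
  P1 vs Z: payoffs [4, 4, 2] → best response A/B (payoff 4)
  P2 vs A: payoffs [4, 0, 2] → best response X (payoff 4)
  P2 vs B: payoffs [1, 2, 3] → best response Z (payoff 3)
  P2 vs C: payoffs [2, 1, 2] → best response X/Z (payoff 2)
Mutual best responses: (B,Z) → Nash equilibria.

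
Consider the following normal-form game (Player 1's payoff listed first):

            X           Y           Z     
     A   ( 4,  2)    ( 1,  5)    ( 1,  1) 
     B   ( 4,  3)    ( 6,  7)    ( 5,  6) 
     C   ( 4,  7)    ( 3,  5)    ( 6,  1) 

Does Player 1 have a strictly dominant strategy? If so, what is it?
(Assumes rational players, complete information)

No strictly dominant strategy exists for Player 1

Work:
A strategy strictly dominates another if it gives a strictly higher payoff against every opponent action. Compare each pair of P1's strategies column-by-column:
  A vs B: [4 vs 4, 1 vs 6, 1 vs 5] → A does not strictly dominate B (column X: 4 ≤ 4)
  A vs C: [4 vs 4, 1 vs 3, 1 vs 6] → A does not strictly dominate C (column X: 4 ≤ 4)
  B vs A: [4 vs 4, 6 vs 1, 5 vs 1] → B does not strictly dominate A (column X: 4 ≤ 4)
  B vs C: [4 vs 4, 6 vs 3, 5 vs 6] → B does not strictly dominate C (column X: 4 ≤ 4)
  C vs A: [4 vs 4, 3 vs 1, 6 vs 1] → C does not strictly dominate A (column X: 4 ≤ 4)
  C vs B: [4 vs 4, 3 vs 6, 6 vs 5] → C does not strictly dominate B (column X: 4 ≤ 4)
No single strategy strictly dominates all others → no strictly dominant strategy.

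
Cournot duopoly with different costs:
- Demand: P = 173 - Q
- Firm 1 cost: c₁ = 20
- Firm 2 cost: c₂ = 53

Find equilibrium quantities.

q₁* = 62.0, q₂* = 29.0

Work:
Reaction: q₁ = (173 - 20 - q₂)/2
Reaction: q₂ = (173 - 53 - q₁)/2
Solve simultaneously:
q₁* = (173 - 2×20 + 53)/3 = 62.0
q₂* = (173 - 2×53 + 20)/3 = 29.0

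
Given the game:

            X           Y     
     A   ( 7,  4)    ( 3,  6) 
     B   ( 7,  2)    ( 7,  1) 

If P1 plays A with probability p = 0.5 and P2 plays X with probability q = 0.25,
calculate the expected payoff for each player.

E[P1] = 5.5, E[P2] = 3.375

Work:
E[P1] = p·q·π₁(A,X) + p·(1-q)·π₁(A,Y) + (1-p)·q·π₁(B,X) + (1-p)·(1-q)·π₁(B,Y)
= 0.5·0.25·7 + 0.5·0.75·3 + 0.5·0.25·7 + 0.5·0.75·7
= 5.5

E[P2] = 3.375 (similar calculation)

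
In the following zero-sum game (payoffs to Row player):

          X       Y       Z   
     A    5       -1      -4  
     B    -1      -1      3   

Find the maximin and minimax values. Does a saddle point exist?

Maximin = -1, Minimax = -1, Saddle: True

Work:
Row minimums: [-4, -1] → maximin = -1
Column maximums: [5, -1, 3] → minimax = -1
Saddle point exists! Game value = -1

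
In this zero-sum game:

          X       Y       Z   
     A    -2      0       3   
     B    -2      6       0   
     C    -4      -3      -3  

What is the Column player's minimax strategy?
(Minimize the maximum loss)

Column should play X, value = -2

Work:
Column player minimizes Row's maximum payoff:
Column X: max payoff to Row = -2
Column Y: max payoff to Row = 6
Column Z: max payoff to Row = 3
Minimum is -2, achieved by column X.
Minimax strategy: X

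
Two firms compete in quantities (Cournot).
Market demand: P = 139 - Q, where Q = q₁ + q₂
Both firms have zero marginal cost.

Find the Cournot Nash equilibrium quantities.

q₁* = q₂* = 46.33; P* = 46.33

Work:
Profit: π_i = P·q_i = (a - q_i - q_j)·q_i
FOC: ∂π_i/∂q_i = a - 2q_i - q_j = 0
Reaction function: q_i = (139 - q_j)/2
Symmetry: q* = 139/3 = 46.33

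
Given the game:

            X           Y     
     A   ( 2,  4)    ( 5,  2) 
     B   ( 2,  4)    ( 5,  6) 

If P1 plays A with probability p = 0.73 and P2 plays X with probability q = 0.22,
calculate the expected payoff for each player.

E[P1] = 4.34, E[P2] = 3.2824

Work:
E[P1] = p·q·π₁(A,X) + p·(1-q)·π₁(A,Y) + (1-p)·q·π₁(B,X) + (1-p)·(1-q)·π₁(B,Y)
= 0.73·0.22·2 + 0.73·0.78·5 + 0.27·0.22·2 + 0.27·0.78·5
= 4.34

E[P2] = 3.2824 (similar calculation)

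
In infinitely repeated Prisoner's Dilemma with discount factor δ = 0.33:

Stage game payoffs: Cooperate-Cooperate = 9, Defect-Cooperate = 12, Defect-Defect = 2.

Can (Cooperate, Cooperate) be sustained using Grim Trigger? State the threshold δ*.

δ* = 0.3; since δ = 0.33 ≥ 0.3, cooperation can be sustained

Work:
For Grim Trigger:
Cooperate forever: 9/(1-δ)
Defect then punished: 12 + 2·δ/(1-δ)
Need: 9/(1-δ) ≥ 12 + 2·δ/(1-δ)
Solving: δ ≥ (T-R)/(T-P) = (12-9)/(12-2) = 0.3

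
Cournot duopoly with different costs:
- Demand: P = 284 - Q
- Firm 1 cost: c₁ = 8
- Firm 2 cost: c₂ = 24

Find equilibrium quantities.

q₁* = 97.33, q₂* = 81.33

Work:
Reaction: q₁ = (284 - 8 - q₂)/2
Reaction: q₂ = (284 - 24 - q₁)/2
Solve simultaneously:
q₁* = (284 - 2×8 + 24)/3 = 97.33
q₂* = (284 - 2×24 + 8)/3 = 81.33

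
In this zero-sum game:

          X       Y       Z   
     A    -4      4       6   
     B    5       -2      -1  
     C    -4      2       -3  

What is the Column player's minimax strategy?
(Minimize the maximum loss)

Column should play Y, value = 4

Work:
Column player minimizes Row's maximum payoff:
Column X: max payoff to Row = 5
Column Y: max payoff to Row = 4
Column Z: max payoff to Row = 6
Minimum is 4, achieved by column Y.
Minimax strategy: Y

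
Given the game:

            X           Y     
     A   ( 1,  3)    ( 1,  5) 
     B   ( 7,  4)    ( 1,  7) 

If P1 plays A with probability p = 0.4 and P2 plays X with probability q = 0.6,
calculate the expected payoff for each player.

E[P1] = 3.16, E[P2] = 4.64

Work:
E[P1] = p·q·π₁(A,X) + p·(1-q)·π₁(A,Y) + (1-p)·q·π₁(B,X) + (1-p)·(1-q)·π₁(B,Y)
= 0.4·0.6·1 + 0.4·0.4·1 + 0.6·0.6·7 + 0.6·0.4·1
= 3.16

E[P2] = 4.64 (similar calculation)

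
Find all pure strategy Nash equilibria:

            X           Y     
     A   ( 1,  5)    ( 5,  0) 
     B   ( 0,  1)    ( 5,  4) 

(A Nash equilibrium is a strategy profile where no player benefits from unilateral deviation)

Nash equilibrium: (A, X), (B, Y)

Work:
Best responses:
  P1 vs X: payoffs [1, 0] → best response A (payoff 1)
  P1 vs Y: payoffs [5, 5] → best response A/B (payoff 5)
  P2 vs A: payoffs [5, 0] → best response X (payoff 5)
  P2 vs B: payoffs [1, 4] → best response Y (payoff 4)
Mutual best responses: (A,X), (B,Y) → Nash equilibria.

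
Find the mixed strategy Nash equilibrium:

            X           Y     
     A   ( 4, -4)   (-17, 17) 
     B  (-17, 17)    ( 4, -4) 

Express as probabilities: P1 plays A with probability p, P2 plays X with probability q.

p = 0.5, q = 0.5

Work:
Find probabilities that make opponent indifferent:
P2 chooses q to make P1 indifferent between A and B
P1 chooses p to make P2 indifferent between X and Y
Mixed NE: P1 plays (A: 0.5, B: 0.5), P2 plays (X: 0.5, Y: 0.5)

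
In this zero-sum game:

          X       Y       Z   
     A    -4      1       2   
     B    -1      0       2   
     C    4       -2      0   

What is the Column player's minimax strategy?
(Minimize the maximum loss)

Column should play Y, value = 1

Work:
Column player minimizes Row's maximum payoff:
Column X: max payoff to Row = 4
Column Y: max payoff to Row = 1
Column Z: max payoff to Row = 2
Minimum is 1, achieved by column Y.
Minimax strategy: Y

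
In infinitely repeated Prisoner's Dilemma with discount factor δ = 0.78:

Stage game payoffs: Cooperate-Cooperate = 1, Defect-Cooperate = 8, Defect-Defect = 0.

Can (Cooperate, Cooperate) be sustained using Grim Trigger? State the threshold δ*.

δ* = 0.875; since δ = 0.78 < 0.875, cooperation cannot be sustained

Work:
For Grim Trigger:
Cooperate forever: 1/(1-δ)
Defect then punished: 8 + 0·δ/(1-δ)
Need: 1/(1-δ) ≥ 8 + 0·δ/(1-δ)
Solving: δ ≥ (T-R)/(T-P) = (8-1)/(8-0) = 0.875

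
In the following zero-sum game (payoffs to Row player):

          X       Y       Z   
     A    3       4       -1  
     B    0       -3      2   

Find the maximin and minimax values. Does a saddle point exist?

Maximin = -1, Minimax = 2, Saddle: False

Work:
Row minimums: [-1, -3] → maximin = -1
Column maximums: [3, 4, 2] → minimax = 2
No saddle point (maximin ≠ minimax). Mixed strategy needed.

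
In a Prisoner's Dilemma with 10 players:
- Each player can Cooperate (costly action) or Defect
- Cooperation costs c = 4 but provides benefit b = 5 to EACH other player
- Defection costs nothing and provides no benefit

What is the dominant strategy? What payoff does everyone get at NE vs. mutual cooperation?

Dominant: Defect; NE payoff = 0; Coop payoff = 41

Work:
Defect dominates (saves cost c = 4, benefit to others is external)
NE: All defect → everyone gets 0
If all cooperate: each receives (9)×5 - 4 = 41
Social dilemma: 41 > 0 but NE gives 0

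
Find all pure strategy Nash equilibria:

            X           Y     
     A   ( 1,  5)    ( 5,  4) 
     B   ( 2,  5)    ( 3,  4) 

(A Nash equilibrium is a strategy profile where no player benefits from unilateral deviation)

Nash equilibrium: (B, X)

Work:
Best responses:
  P1 vs X: payoffs [1, 2] → best response B (payoff 2)
  P1 vs Y: payoffs [5, 3] → best response A (payoff 5)
  P2 vs A: payoffs [5, 4] → best response X (payoff 5)
  P2 vs B: payoffs [5, 4] → best response X (payoff 5)
Mutual best responses: (B,X) → Nash equilibria.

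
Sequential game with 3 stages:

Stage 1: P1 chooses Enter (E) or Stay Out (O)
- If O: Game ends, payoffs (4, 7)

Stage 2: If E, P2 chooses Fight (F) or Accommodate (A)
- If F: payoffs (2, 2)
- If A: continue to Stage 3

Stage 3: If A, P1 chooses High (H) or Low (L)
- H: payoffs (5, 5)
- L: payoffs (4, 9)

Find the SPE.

SPE: (E, A, H); Outcome (5, 5)

Work:
Stage 3: P1 chooses H (5 vs 4)
Stage 2: P2: F->2, A->5 (anticipating H). Choose A
Stage 1: P1: O->4, E->5 (anticipating A, H). Choose E
SPE path: E -> A -> H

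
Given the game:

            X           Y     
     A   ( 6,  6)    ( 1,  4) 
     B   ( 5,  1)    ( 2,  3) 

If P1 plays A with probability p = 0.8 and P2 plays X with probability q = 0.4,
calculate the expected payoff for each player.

E[P1] = 3.04, E[P2] = 4.28

Work:
E[P1] = p·q·π₁(A,X) + p·(1-q)·π₁(A,Y) + (1-p)·q·π₁(B,X) + (1-p)·(1-q)·π₁(B,Y)
= 0.8·0.4·6 + 0.8·0.6·1 + 0.2·0.4·5 + 0.2·0.6·2
= 3.04

E[P2] = 4.28 (similar calculation)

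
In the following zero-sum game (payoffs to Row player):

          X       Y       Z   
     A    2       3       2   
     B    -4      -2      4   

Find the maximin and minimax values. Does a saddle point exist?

Maximin = 2, Minimax = 2, Saddle: True

Work:
Row minimums: [2, -4] → maximin = 2
Column maximums: [2, 3, 4] → minimax = 2
Saddle point exists! Game value = 2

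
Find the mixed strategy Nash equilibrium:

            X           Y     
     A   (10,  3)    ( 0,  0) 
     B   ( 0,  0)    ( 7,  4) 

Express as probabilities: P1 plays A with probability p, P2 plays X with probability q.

p = 0.5714, q = 0.4118

Work:
Find probabilities that make opponent indifferent:
P2 chooses q to make P1 indifferent between A and B
P1 chooses p to make P2 indifferent between X and Y
Mixed NE: P1 plays (A: 0.5714, B: 0.4286), P2 plays (X: 0.4118, Y: 0.5882)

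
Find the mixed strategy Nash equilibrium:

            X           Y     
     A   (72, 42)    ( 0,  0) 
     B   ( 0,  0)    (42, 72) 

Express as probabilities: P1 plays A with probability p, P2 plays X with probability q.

p = 0.6316, q = 0.3684

Work:
Find probabilities that make opponent indifferent:
P2 chooses q to make P1 indifferent between A and B
P1 chooses p to make P2 indifferent between X and Y
Mixed NE: P1 plays (A: 0.6316, B: 0.3684), P2 plays (X: 0.3684, Y: 0.6316)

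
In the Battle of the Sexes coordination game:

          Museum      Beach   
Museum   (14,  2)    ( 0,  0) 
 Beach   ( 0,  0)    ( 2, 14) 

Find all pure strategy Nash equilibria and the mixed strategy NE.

Pure NE: (Museum, Museum) and (Beach, Beach); Mixed NE: p = 0.875, q = 0.125

Work:
Check pure NE:
(Museum, Museum): (14, 2) - no unilateral deviation beneficial
(Beach, Beach): (2, 14) - no unilateral deviation beneficial
Mixed NE: P1 plays Museum with p = 0.875, P2 plays Museum with q = 0.125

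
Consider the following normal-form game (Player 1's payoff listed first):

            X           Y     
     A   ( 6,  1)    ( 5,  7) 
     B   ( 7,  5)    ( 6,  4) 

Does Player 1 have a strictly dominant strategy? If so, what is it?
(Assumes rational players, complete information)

Yes, Player 1's strictly dominant strategy is B

Work:
A strategy strictly dominates another if it gives a strictly higher payoff against every opponent action. Compare each pair of P1's strategies column-by-column:
  A vs B: [6 vs 7, 5 vs 6] → A does not strictly dominate B (column X: 6 ≤ 7)
  B vs A: [7 vs 6, 6 vs 5] → B strictly dominates A
B strictly dominates every other strategy → strictly dominant.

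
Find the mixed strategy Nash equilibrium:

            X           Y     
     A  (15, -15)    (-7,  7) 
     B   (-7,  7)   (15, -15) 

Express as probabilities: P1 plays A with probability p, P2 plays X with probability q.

p = 0.5, q = 0.5

Work:
Find probabilities that make opponent indifferent:
P2 chooses q to make P1 indifferent between A and B
P1 chooses p to make P2 indifferent between X and Y
Mixed NE: P1 plays (A: 0.5, B: 0.5), P2 plays (X: 0.5, Y: 0.5)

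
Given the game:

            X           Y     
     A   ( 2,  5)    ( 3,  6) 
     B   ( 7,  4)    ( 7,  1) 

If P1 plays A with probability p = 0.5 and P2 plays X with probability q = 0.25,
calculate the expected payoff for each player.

E[P1] = 4.875, E[P2] = 3.75

Work:
E[P1] = p·q·π₁(A,X) + p·(1-q)·π₁(A,Y) + (1-p)·q·π₁(B,X) + (1-p)·(1-q)·π₁(B,Y)
= 0.5·0.25·2 + 0.5·0.75·3 + 0.5·0.25·7 + 0.5·0.75·7
= 4.875

E[P2] = 3.75 (similar calculation)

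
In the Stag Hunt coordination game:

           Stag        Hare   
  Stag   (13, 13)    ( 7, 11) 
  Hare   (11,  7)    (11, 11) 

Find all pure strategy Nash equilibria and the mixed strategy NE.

Pure NE: (Stag, Stag) and (Hare, Hare); Mixed NE: p = 0.6667, q = 0.6667

Work:
Check pure NE:
(Stag, Stag): (13, 13) - no unilateral deviation beneficial
(Hare, Hare): (11, 11) - no unilateral deviation beneficial
Mixed NE: P1 plays Stag with p = 0.6667, P2 plays Stag with q = 0.6667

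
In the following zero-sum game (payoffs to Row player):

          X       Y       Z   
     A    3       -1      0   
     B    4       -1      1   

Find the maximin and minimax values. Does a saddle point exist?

Maximin = -1, Minimax = -1, Saddle: True

Work:
Row minimums: [-1, -1] → maximin = -1
Column maximums: [4, -1, 1] → minimax = -1
Saddle point exists! Game value = -1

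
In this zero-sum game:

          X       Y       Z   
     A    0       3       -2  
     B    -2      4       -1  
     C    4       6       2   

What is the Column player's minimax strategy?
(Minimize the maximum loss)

Column should play Z, value = 2

Work:
Column player minimizes Row's maximum payoff:
Column X: max payoff to Row = 4
Column Y: max payoff to Row = 6
Column Z: max payoff to Row = 2
Minimum is 2, achieved by column Z.
Minimax strategy: Z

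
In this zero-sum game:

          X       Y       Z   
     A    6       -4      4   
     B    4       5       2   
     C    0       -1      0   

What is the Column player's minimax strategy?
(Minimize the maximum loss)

Column should play Z, value = 4

Work:
Column player minimizes Row's maximum payoff:
Column X: max payoff to Row = 6
Column Y: max payoff to Row = 5
Column Z: max payoff to Row = 4
Minimum is 4, achieved by column Z.
Minimax strategy: Z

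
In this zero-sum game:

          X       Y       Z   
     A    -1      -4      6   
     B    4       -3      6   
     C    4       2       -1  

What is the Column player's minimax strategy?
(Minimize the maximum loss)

Column should play Y, value = 2

Work:
Column player minimizes Row's maximum payoff:
Column X: max payoff to Row = 4
Column Y: max payoff to Row = 2
Column Z: max payoff to Row = 6
Minimum is 2, achieved by column Y.
Minimax strategy: Y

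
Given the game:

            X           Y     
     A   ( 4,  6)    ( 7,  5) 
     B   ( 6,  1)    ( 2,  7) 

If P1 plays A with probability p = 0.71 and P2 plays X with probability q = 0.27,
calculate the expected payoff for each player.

E[P1] = 5.2881, E[P2] = 5.3019

Work:
E[P1] = p·q·π₁(A,X) + p·(1-q)·π₁(A,Y) + (1-p)·q·π₁(B,X) + (1-p)·(1-q)·π₁(B,Y)
= 0.71·0.27·4 + 0.71·0.73·7 + 0.29·0.27·6 + 0.29·0.73·2
= 5.2881

E[P2] = 5.3019 (similar calculation)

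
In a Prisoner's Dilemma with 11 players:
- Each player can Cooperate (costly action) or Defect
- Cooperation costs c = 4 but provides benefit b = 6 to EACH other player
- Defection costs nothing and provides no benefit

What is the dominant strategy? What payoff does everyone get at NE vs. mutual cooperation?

Dominant: Defect; NE payoff = 0; Coop payoff = 56

Work:
Defect dominates (saves cost c = 4, benefit to others is external)
NE: All defect → everyone gets 0
If all cooperate: each receives (10)×6 - 4 = 56
Social dilemma: 56 > 0 but NE gives 0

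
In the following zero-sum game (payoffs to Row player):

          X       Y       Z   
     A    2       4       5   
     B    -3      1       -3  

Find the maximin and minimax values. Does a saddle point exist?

Maximin = 2, Minimax = 2, Saddle: True

Work:
Row minimums: [2, -3] → maximin = 2
Column maximums: [2, 4, 5] → minimax = 2
Saddle point exists! Game value = 2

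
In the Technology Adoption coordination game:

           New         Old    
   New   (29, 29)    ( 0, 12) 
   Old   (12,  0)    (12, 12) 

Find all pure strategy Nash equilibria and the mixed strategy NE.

Pure NE: (New, New) and (Old, Old); Mixed NE: p = 0.4138, q = 0.4138

Work:
Check pure NE:
(New, New): (29, 29) - no unilateral deviation beneficial
(Old, Old): (12, 12) - no unilateral deviation beneficial
Mixed NE: P1 plays New with p = 0.4138, P2 plays New with q = 0.4138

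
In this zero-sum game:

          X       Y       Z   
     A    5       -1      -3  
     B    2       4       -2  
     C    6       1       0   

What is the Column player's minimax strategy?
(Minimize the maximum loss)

Column should play Z, value = 0

Work:
Column player minimizes Row's maximum payoff:
Column X: max payoff to Row = 6
Column Y: max payoff to Row = 4
Column Z: max payoff to Row = 0
Minimum is 0, achieved by column Z.
Minimax strategy: Z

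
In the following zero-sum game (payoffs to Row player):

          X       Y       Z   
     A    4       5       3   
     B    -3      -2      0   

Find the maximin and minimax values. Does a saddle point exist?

Maximin = 3, Minimax = 3, Saddle: True

Work:
Row minimums: [3, -3] → maximin = 3
Column maximums: [4, 5, 3] → minimax = 3
Saddle point exists! Game value = 3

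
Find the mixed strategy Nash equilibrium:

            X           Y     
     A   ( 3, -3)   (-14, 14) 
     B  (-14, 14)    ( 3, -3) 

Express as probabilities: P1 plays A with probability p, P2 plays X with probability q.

p = 0.5, q = 0.5

Work:
Find probabilities that make opponent indifferent:
P2 chooses q to make P1 indifferent between A and B
P1 chooses p to make P2 indifferent between X and Y
Mixed NE: P1 plays (A: 0.5, B: 0.5), P2 plays (X: 0.5, Y: 0.5)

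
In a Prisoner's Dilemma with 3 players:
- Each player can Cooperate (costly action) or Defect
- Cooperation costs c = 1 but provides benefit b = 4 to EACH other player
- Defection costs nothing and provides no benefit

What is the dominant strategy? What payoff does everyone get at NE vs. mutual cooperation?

Dominant: Defect; NE payoff = 0; Coop payoff = 7

Work:
Defect dominates (saves cost c = 1, benefit to others is external)
NE: All defect → everyone gets 0
If all cooperate: each receives (2)×4 - 1 = 7
Social dilemma: 7 > 0 but NE gives 0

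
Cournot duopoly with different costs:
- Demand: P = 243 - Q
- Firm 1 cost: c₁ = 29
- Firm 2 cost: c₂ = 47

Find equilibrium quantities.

q₁* = 77.33, q₂* = 59.33

Work:
Reaction: q₁ = (243 - 29 - q₂)/2
Reaction: q₂ = (243 - 47 - q₁)/2
Solve simultaneously:
q₁* = (243 - 2×29 + 47)/3 = 77.33
q₂* = (243 - 2×47 + 29)/3 = 59.33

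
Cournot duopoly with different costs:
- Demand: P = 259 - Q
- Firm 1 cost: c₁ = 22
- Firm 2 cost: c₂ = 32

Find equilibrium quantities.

q₁* = 82.33, q₂* = 72.33

Work:
Reaction: q₁ = (259 - 22 - q₂)/2
Reaction: q₂ = (259 - 32 - q₁)/2
Solve simultaneously:
q₁* = (259 - 2×22 + 32)/3 = 82.33
q₂* = (259 - 2×32 + 22)/3 = 72.33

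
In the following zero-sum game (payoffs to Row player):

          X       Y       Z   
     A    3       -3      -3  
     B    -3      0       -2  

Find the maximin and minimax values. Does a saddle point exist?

Maximin = -3, Minimax = -2, Saddle: False

Work:
Row minimums: [-3, -3] → maximin = -3
Column maximums: [3, 0, -2] → minimax = -2
No saddle point (maximin ≠ minimax). Mixed strategy needed.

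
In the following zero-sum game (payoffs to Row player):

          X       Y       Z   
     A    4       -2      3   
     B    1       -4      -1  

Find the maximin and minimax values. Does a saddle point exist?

Maximin = -2, Minimax = -2, Saddle: True

Work:
Row minimums: [-2, -4] → maximin = -2
Column maximums: [4, -2, 3] → minimax = -2
Saddle point exists! Game value = -2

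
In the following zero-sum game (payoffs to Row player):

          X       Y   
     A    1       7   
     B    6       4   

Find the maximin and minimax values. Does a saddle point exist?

Maximin = 4, Minimax = 6, Saddle: False

Work:
Row minimums: [1, 4] → maximin = 4
Column maximums: [6, 7] → minimax = 6
No saddle point (maximin ≠ minimax). Mixed strategy needed.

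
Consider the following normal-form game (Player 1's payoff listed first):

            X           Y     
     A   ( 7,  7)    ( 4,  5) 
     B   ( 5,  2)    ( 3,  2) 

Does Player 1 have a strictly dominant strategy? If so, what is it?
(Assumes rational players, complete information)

Yes, Player 1's strictly dominant strategy is A

Work:
A strategy strictly dominates another if it gives a strictly higher payoff against every opponent action. Compare each pair of P1's strategies column-by-column:
  A vs B: [7 vs 5, 4 vs 3] → A strictly dominates B
  B vs A: [5 vs 7, 3 vs 4] → B does not strictly dominate A (column X: 5 ≤ 7)
A strictly dominates every other strategy → strictly dominant.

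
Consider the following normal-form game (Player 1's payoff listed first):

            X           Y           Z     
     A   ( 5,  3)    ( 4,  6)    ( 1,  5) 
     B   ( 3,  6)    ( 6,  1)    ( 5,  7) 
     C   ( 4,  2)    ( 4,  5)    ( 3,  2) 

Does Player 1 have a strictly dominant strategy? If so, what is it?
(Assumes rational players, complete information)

No strictly dominant strategy exists for Player 1

Work:
A strategy strictly dominates another if it gives a strictly higher payoff against every opponent action. Compare each pair of P1's strategies column-by-column:
  A vs B: [5 vs 3, 4 vs 6, 1 vs 5] → A does not strictly dominate B (column Y: 4 ≤ 6)
  A vs C: [5 vs 4, 4 vs 4, 1 vs 3] → A does not strictly dominate C (column Y: 4 ≤ 4)
  B vs A: [3 vs 5, 6 vs 4, 5 vs 1] → B does not strictly dominate A (column X: 3 ≤ 5)
  B vs C: [3 vs 4, 6 vs 4, 5 vs 3] → B does not strictly dominate C (column X: 3 ≤ 4)
  C vs A: [4 vs 5, 4 vs 4, 3 vs 1] → C does not strictly dominate A (column X: 4 ≤ 5)
  C vs B: [4 vs 3, 4 vs 6, 3 vs 5] → C does not strictly dominate B (column Y: 4 ≤ 6)
No single strategy strictly dominates all others → no strictly dominant strategy.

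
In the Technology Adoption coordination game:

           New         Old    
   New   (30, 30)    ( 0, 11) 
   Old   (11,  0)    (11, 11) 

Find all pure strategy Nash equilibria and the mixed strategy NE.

Pure NE: (New, New) and (Old, Old); Mixed NE: p = 0.3667, q = 0.3667

Work:
Check pure NE:
(New, New): (30, 30) - no unilateral deviation beneficial
(Old, Old): (11, 11) - no unilateral deviation beneficial
Mixed NE: P1 plays New with p = 0.3667, P2 plays New with q = 0.3667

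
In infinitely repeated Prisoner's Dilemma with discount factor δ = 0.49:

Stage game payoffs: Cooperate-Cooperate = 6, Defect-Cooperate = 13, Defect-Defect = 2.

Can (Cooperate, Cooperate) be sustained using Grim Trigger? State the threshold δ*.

δ* = 0.6364; since δ = 0.49 < 0.6364, cooperation cannot be sustained

Work:
For Grim Trigger:
Cooperate forever: 6/(1-δ)
Defect then punished: 13 + 2·δ/(1-δ)
Need: 6/(1-δ) ≥ 13 + 2·δ/(1-δ)
Solving: δ ≥ (T-R)/(T-P) = (13-6)/(13-2) = 0.6364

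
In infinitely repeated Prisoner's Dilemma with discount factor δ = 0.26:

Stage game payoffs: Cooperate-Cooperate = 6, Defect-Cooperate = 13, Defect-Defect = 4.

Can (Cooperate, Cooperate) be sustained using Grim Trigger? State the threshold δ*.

δ* = 0.7778; since δ = 0.26 < 0.7778, cooperation cannot be sustained

Work:
For Grim Trigger:
Cooperate forever: 6/(1-δ)
Defect then punished: 13 + 4·δ/(1-δ)
Need: 6/(1-δ) ≥ 13 + 4·δ/(1-δ)
Solving: δ ≥ (T-R)/(T-P) = (13-6)/(13-4) = 0.7778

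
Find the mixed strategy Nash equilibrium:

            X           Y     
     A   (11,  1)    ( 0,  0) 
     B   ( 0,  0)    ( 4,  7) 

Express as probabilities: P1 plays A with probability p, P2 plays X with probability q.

p = 0.875, q = 0.2667

Work:
Find probabilities that make opponent indifferent:
P2 chooses q to make P1 indifferent between A and B
P1 chooses p to make P2 indifferent between X and Y
Mixed NE: P1 plays (A: 0.875, B: 0.125), P2 plays (X: 0.2667, Y: 0.7333)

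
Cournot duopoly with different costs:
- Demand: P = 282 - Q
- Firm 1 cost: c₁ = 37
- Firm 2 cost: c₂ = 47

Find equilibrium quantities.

q₁* = 85.0, q₂* = 75.0

Work:
Reaction: q₁ = (282 - 37 - q₂)/2
Reaction: q₂ = (282 - 47 - q₁)/2
Solve simultaneously:
q₁* = (282 - 2×37 + 47)/3 = 85.0
q₂* = (282 - 2×47 + 37)/3 = 75.0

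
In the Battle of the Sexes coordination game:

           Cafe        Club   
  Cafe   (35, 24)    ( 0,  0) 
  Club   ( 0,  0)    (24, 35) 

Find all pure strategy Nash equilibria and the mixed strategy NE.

Pure NE: (Cafe, Cafe) and (Club, Club); Mixed NE: p = 0.5932, q = 0.4068

Work:
Check pure NE:
(Cafe, Cafe): (35, 24) - no unilateral deviation beneficial
(Club, Club): (24, 35) - no unilateral deviation beneficial
Mixed NE: P1 plays Cafe with p = 0.5932, P2 plays Cafe with q = 0.4068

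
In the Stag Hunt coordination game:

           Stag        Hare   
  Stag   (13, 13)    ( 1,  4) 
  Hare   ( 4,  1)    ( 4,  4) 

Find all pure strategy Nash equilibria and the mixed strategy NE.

Pure NE: (Stag, Stag) and (Hare, Hare); Mixed NE: p = 0.25, q = 0.25

Work:
Check pure NE:
(Stag, Stag): (13, 13) - no unilateral deviation beneficial
(Hare, Hare): (4, 4) - no unilateral deviation beneficial
Mixed NE: P1 plays Stag with p = 0.25, P2 plays Stag with q = 0.25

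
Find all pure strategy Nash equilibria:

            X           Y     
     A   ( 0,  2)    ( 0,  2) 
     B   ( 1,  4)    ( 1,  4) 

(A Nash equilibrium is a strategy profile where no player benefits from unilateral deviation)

Nash equilibrium: (B, X), (B, Y)

Work:
Best responses:
  P1 vs X: payoffs [0, 1] → best response B (payoff 1)
  P1 vs Y: payoffs [0, 1] → best response B (payoff 1)
  P2 vs A: payoffs [2, 2] → best response X/Y (payoff 2)
  P2 vs B: payoffs [4, 4] → best response X/Y (payoff 4)
Mutual best responses: (B,X), (B,Y) → Nash equilibria.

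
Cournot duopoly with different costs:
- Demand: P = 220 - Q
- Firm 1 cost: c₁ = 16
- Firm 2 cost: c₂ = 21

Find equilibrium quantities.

q₁* = 69.67, q₂* = 64.67

Work:
Reaction: q₁ = (220 - 16 - q₂)/2
Reaction: q₂ = (220 - 21 - q₁)/2
Solve simultaneously:
q₁* = (220 - 2×16 + 21)/3 = 69.67
q₂* = (220 - 2×21 + 16)/3 = 64.67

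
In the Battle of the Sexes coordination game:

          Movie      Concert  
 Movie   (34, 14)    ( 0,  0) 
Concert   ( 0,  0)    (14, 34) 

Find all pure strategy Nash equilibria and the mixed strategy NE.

Pure NE: (Movie, Movie) and (Concert, Concert); Mixed NE: p = 0.7083, q = 0.2917

Work:
Check pure NE:
(Movie, Movie): (34, 14) - no unilateral deviation beneficial
(Concert, Concert): (14, 34) - no unilateral deviation beneficial
Mixed NE: P1 plays Movie with p = 0.7083, P2 plays Movie with q = 0.2917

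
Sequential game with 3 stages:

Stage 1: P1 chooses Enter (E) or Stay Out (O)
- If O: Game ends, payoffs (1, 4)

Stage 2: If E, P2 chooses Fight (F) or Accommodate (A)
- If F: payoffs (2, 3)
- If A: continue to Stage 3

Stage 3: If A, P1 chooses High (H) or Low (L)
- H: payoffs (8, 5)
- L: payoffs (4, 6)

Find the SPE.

SPE: (E, A, H); Outcome (8, 5)

Work:
Stage 3: P1 chooses H (8 vs 4)
Stage 2: P2: F->3, A->5 (anticipating H). Choose A
Stage 1: P1: O->1, E->8 (anticipating A, H). Choose E
SPE path: E -> A -> H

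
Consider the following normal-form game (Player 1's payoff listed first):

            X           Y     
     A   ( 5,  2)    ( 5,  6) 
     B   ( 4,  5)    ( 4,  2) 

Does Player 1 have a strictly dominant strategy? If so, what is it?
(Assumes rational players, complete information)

Yes, Player 1's strictly dominant strategy is A

Work:
A strategy strictly dominates another if it gives a strictly higher payoff against every opponent action. Compare each pair of P1's strategies column-by-column:
  A vs B: [5 vs 4, 5 vs 4] → A strictly dominates B
  B vs A: [4 vs 5, 4 vs 5] → B does not strictly dominate A (column X: 4 ≤ 5)
A strictly dominates every other strategy → strictly dominant.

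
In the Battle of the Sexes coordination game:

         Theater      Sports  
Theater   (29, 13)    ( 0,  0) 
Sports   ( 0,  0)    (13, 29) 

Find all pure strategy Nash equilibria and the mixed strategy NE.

Pure NE: (Theater, Theater) and (Sports, Sports); Mixed NE: p = 0.6905, q = 0.3095

Work:
Check pure NE:
(Theater, Theater): (29, 13) - no unilateral deviation beneficial
(Sports, Sports): (13, 29) - no unilateral deviation beneficial
Mixed NE: P1 plays Theater with p = 0.6905, P2 plays Theater with q = 0.3095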